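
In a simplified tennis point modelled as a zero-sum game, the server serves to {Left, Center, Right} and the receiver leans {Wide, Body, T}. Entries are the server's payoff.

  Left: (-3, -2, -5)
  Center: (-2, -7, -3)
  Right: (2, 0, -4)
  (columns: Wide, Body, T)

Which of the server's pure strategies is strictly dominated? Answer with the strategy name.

Right gives a strictly higher payoff than Left against every column: 2 > -3, 0 > -2, -4 > -5.
So Left is strictly dominated and the server never plays it.

Left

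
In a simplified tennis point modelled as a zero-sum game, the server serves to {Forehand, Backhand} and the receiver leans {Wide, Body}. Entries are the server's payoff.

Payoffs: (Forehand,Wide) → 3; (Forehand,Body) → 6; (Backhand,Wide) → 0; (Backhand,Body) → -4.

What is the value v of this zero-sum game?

3

Row minima: Forehand → 3, Backhand → -4; maximin = 3.
Column maxima: Wide → 3, Body → 6; minimax = 3.
Since maximin = minimax = 3, there is a saddle point and the value is 3.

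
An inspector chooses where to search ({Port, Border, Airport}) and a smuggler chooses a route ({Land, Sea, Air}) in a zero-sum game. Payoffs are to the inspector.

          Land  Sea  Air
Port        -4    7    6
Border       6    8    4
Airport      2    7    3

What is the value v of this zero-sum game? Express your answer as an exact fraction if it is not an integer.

Row minima: Port → -4, Border → 4, Airport → 2; maximin = 4.
Column maxima: Land → 6, Sea → 8, Air → 6; minimax = 6.
4 ≠ 6, so there is no saddle point; optimal play is mixed.
Airport is strictly dominated by Border, so the inspector never plays it.
Sea is strictly dominated by Land (it gives the inspector strictly more in every row), so the smuggler never plays it.
On the remaining 2×2 (Port, Border vs Land, Air):
Let the inspector play Port with probability p. Expected payoff against Land: (-4)p + 6(1−p) = −10p + 6; against Air: 6p + 4(1−p) = 2p + 4.
Setting these equal: −10p + 6 = 2p + 4 ⇒ −12p = -2 ⇒ p = 1/6, and the value is (-10)·(1/6) + 6 = 13/3.
For the smuggler: with q = P(Land), equating Port's and Border's payoffs gives −10q + 6 = 2q + 4 ⇒ q = 1/6.

13/3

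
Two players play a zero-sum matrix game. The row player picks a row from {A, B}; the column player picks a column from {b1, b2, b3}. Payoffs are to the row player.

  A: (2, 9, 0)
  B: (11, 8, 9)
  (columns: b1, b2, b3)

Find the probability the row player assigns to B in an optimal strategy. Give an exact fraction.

9/10

Row minima: A → 0, B → 8; maximin = 8.
Column maxima: b1 → 11, b2 → 9, b3 → 9; minimax = 9.
8 ≠ 9, so there is no saddle point; optimal play is mixed.
b1 is strictly dominated by b3 (it gives the row player strictly more in every row), so the column player never plays it.
On the remaining 2×2 (A, B vs b2, b3):
Let the row player play A with probability p. Expected payoff against b2: 9p + 8(1−p) = p + 8; against b3: 0p + 9(1−p) = −9p + 9.
Setting these equal: p + 8 = −9p + 9 ⇒ 10p = 1 ⇒ p = 1/10, and the value is (1)·(1/10) + 8 = 81/10.
For the column player: with q = P(b2), equating A's and B's payoffs gives 9q = −q + 9 ⇒ q = 9/10.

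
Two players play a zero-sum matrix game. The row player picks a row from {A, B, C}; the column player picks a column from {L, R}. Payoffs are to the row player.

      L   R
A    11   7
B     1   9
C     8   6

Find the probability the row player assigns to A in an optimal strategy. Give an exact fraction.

2/3

Row minima: A → 7, B → 1, C → 6; maximin = 7.
Column maxima: L → 11, R → 9; minimax = 9.
7 ≠ 9, so there is no saddle point; optimal play is mixed.
C is strictly dominated by A, so the row player never plays it.
On the remaining 2×2 (A, B vs L, R):
Let the row player play A with probability p. Expected payoff against L: 11p + 1(1−p) = 10p + 1; against R: 7p + 9(1−p) = −2p + 9.
Setting these equal: 10p + 1 = −2p + 9 ⇒ 12p = 8 ⇒ p = 2/3, and the value is (10)·(2/3) + 1 = 23/3.
For the column player: with q = P(L), equating A's and B's payoffs gives 4q + 7 = −8q + 9 ⇒ q = 1/6.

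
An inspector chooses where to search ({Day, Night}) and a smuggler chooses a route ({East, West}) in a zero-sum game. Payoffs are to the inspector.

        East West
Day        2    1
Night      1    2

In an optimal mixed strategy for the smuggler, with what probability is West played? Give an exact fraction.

1/2

Row minima: Day → 1, Night → 1; maximin = 1.
Column maxima: East → 2, West → 2; minimax = 2.
1 ≠ 2, so there is no saddle point; optimal play is mixed.
Let the inspector play Day with probability p. Expected payoff against East: 2p + 1(1−p) = p + 1; against West: 1p + 2(1−p) = −p + 2.
Setting these equal: p + 1 = −p + 2 ⇒ 2p = 1 ⇒ p = 1/2, and the value is (1)·(1/2) + 1 = 3/2.
For the smuggler: with q = P(East), equating Day's and Night's payoffs gives q + 1 = −q + 2 ⇒ q = 1/2.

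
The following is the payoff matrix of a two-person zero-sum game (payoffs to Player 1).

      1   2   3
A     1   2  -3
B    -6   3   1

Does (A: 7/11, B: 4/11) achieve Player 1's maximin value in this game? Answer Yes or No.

Against 1 this mix gives (7/11)·1 + (4/11)·(-6) = -17/11.
Against 2 this mix gives (7/11)·2 + (4/11)·3 = 26/11.
Against 3 this mix gives (7/11)·(-3) + (4/11)·1 = -17/11.
All of Player 2's active replies (1, 3) yield -17/11, and no column does worse for Player 1. The mix makes Player 2 indifferent and guarantees -17/11, so it is optimal.

Yes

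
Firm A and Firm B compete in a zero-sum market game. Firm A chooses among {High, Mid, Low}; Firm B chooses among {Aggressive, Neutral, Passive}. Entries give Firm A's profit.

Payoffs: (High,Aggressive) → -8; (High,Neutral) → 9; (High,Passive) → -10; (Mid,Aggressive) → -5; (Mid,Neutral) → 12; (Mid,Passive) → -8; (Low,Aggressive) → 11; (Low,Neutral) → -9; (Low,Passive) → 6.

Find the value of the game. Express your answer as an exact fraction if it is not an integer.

0

Row minima: High → -10, Mid → -8, Low → -9; maximin = -8.
Column maxima: Aggressive → 11, Neutral → 12, Passive → 6; minimax = 6.
-8 ≠ 6, so there is no saddle point; optimal play is mixed.
High is strictly dominated by Mid, so Firm A never plays it.
Aggressive is strictly dominated by Passive (it gives Firm A strictly more in every row), so Firm B never plays it.
On the remaining 2×2 (Mid, Low vs Neutral, Passive):
Let Firm A play Mid with probability p. Expected payoff against Neutral: 12p + (-9)(1−p) = 21p − 9; against Passive: (-8)p + 6(1−p) = −14p + 6.
Setting these equal: 21p − 9 = −14p + 6 ⇒ 35p = 15 ⇒ p = 3/7, and the value is (21)·(3/7) − 9 = 0.
For Firm B: with q = P(Neutral), equating Mid's and Low's payoffs gives 20q − 8 = −15q + 6 ⇒ q = 2/5.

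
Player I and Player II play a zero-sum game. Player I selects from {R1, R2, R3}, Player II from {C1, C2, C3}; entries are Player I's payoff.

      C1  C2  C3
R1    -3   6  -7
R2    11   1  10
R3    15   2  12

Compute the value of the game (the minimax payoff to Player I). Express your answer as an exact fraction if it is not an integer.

Row minima: R1 → -7, R2 → 1, R3 → 2; maximin = 2.
Column maxima: C1 → 15, C2 → 6, C3 → 12; minimax = 6.
2 ≠ 6, so there is no saddle point; optimal play is mixed.
R2 is strictly dominated by R3, so Player I never plays it.
C1 is strictly dominated by C3 (it gives Player I strictly more in every row), so Player II never plays it.
On the remaining 2×2 (R1, R3 vs C2, C3):
Let Player I play R1 with probability p. Expected payoff against C2: 6p + 2(1−p) = 4p + 2; against C3: (-7)p + 12(1−p) = −19p + 12.
Setting these equal: 4p + 2 = −19p + 12 ⇒ 23p = 10 ⇒ p = 10/23, and the value is (4)·(10/23) + 2 = 86/23.
For Player II: with q = P(C2), equating R1's and R3's payoffs gives 13q − 7 = −10q + 12 ⇒ q = 19/23.

86/23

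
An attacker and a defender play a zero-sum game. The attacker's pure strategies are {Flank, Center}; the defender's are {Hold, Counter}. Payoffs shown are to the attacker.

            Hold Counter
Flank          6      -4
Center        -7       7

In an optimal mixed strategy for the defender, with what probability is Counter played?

Row minima: Flank → -4, Center → -7; maximin = -4.
Column maxima: Hold → 6, Counter → 7; minimax = 6.
-4 ≠ 6, so there is no saddle point; optimal play is mixed.
Let the attacker play Flank with probability p. Expected payoff against Hold: 6p + (-7)(1−p) = 13p − 7; against Counter: (-4)p + 7(1−p) = −11p + 7.
Setting these equal: 13p − 7 = −11p + 7 ⇒ 24p = 14 ⇒ p = 7/12, and the value is (13)·(7/12) − 7 = 7/12.
For the defender: with q = P(Hold), equating Flank's and Center's payoffs gives 10q − 4 = −14q + 7 ⇒ q = 11/24.

13/24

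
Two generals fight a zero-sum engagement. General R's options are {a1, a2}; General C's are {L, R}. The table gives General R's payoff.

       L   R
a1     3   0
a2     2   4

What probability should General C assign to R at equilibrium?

1/5

Row minima: a1 → 0, a2 → 2; maximin = 2.
Column maxima: L → 3, R → 4; minimax = 3.
2 ≠ 3, so there is no saddle point; optimal play is mixed.
Let General R play a1 with probability p. Expected payoff against L: 3p + 2(1−p) = p + 2; against R: 0p + 4(1−p) = −4p + 4.
Setting these equal: p + 2 = −4p + 4 ⇒ 5p = 2 ⇒ p = 2/5, and the value is (1)·(2/5) + 2 = 12/5.
For General C: with q = P(L), equating a1's and a2's payoffs gives 3q = −2q + 4 ⇒ q = 4/5.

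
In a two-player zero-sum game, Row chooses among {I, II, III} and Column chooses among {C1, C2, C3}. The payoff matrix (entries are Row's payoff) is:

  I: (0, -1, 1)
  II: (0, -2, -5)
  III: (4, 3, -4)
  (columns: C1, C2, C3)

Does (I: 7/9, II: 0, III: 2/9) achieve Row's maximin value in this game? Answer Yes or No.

Against C1 this mix gives (7/9)·0 + (2/9)·4 = 8/9.
Against C2 this mix gives (7/9)·(-1) + (2/9)·3 = -1/9.
Against C3 this mix gives (7/9)·1 + (2/9)·(-4) = -1/9.
All of Column's active replies (C2, C3) yield -1/9, and no column does worse for Row. The mix makes Column indifferent and guarantees -1/9, so it is optimal.

Yes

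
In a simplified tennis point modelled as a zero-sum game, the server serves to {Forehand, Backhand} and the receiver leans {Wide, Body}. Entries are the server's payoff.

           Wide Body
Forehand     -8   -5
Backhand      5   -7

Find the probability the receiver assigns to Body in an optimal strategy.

Row minima: Forehand → -8, Backhand → -7; maximin = -7.
Column maxima: Wide → 5, Body → -5; minimax = -5.
-7 ≠ -5, so there is no saddle point; optimal play is mixed.
Let the server play Forehand with probability p. Expected payoff against Wide: (-8)p + 5(1−p) = −13p + 5; against Body: (-5)p + (-7)(1−p) = 2p − 7.
Setting these equal: −13p + 5 = 2p − 7 ⇒ −15p = -12 ⇒ p = 4/5, and the value is (-13)·(4/5) + 5 = -27/5.
For the receiver: with q = P(Wide), equating Forehand's and Backhand's payoffs gives −3q − 5 = 12q − 7 ⇒ q = 2/15.

13/15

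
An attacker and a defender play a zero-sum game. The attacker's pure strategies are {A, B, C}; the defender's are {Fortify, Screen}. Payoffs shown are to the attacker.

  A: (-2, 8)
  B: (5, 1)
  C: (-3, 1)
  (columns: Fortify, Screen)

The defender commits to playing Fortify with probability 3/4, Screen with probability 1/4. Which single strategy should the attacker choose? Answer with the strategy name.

Expected payoff of A: (3/4)·(-2) + (1/4)·8 = 1/2.
Expected payoff of B: (3/4)·5 + (1/4)·1 = 4.
Expected payoff of C: (3/4)·(-3) + (1/4)·1 = -2.
The largest is 4, so the attacker's best response is B.

B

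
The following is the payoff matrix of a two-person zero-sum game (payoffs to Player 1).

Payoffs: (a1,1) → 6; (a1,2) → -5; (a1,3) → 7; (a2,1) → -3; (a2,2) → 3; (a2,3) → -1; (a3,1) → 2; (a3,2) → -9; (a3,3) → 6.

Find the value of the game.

3/17

Row minima: a1 → -5, a2 → -3, a3 → -9; maximin = -3.
Column maxima: 1 → 6, 2 → 3, 3 → 7; minimax = 3.
-3 ≠ 3, so there is no saddle point; optimal play is mixed.
a3 is strictly dominated by a1, so Player 1 never plays it.
3 is strictly dominated by 1 (it gives Player 1 strictly more in every row), so Player 2 never plays it.
On the remaining 2×2 (a1, a2 vs 1, 2):
Let Player 1 play a1 with probability p. Expected payoff against 1: 6p + (-3)(1−p) = 9p − 3; against 2: (-5)p + 3(1−p) = −8p + 3.
Setting these equal: 9p − 3 = −8p + 3 ⇒ 17p = 6 ⇒ p = 6/17, and the value is (9)·(6/17) − 3 = 3/17.
For Player 2: with q = P(1), equating a1's and a2's payoffs gives 11q − 5 = −6q + 3 ⇒ q = 8/17.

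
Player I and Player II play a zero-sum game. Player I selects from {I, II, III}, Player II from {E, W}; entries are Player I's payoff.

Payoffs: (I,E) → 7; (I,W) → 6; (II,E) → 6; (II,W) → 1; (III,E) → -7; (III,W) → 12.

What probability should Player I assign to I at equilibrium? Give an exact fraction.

19/20

Row minima: I → 6, II → 1, III → -7; maximin = 6.
Column maxima: E → 7, W → 12; minimax = 7.
6 ≠ 7, so there is no saddle point; optimal play is mixed.
II is strictly dominated by I, so Player I never plays it.
On the remaining 2×2 (I, III vs E, W):
Let Player I play I with probability p. Expected payoff against E: 7p + (-7)(1−p) = 14p − 7; against W: 6p + 12(1−p) = −6p + 12.
Setting these equal: 14p − 7 = −6p + 12 ⇒ 20p = 19 ⇒ p = 19/20, and the value is (14)·(19/20) − 7 = 63/10.
For Player II: with q = P(E), equating I's and III's payoffs gives q + 6 = −19q + 12 ⇒ q = 3/10.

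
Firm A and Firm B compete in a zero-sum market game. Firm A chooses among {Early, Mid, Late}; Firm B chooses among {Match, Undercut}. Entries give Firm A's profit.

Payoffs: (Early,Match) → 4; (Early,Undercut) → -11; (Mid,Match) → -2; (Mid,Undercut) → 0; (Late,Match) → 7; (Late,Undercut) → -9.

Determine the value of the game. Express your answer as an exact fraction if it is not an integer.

-1

Row minima: Early → -11, Mid → -2, Late → -9; maximin = -2.
Column maxima: Match → 7, Undercut → 0; minimax = 0.
-2 ≠ 0, so there is no saddle point; optimal play is mixed.
Early is strictly dominated by Late, so Firm A never plays it.
On the remaining 2×2 (Mid, Late vs Match, Undercut):
Let Firm A play Mid with probability p. Expected payoff against Match: (-2)p + 7(1−p) = −9p + 7; against Undercut: 0p + (-9)(1−p) = 9p − 9.
Setting these equal: −9p + 7 = 9p − 9 ⇒ −18p = -16 ⇒ p = 8/9, and the value is (-9)·(8/9) + 7 = -1.
For Firm B: with q = P(Match), equating Mid's and Late's payoffs gives −2q = 16q − 9 ⇒ q = 1/2.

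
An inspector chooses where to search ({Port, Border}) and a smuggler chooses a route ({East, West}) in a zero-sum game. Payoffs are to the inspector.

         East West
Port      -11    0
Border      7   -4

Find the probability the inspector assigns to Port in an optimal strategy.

Row minima: Port → -11, Border → -4; maximin = -4.
Column maxima: East → 7, West → 0; minimax = 0.
-4 ≠ 0, so there is no saddle point; optimal play is mixed.
Let the inspector play Port with probability p. Expected payoff against East: (-11)p + 7(1−p) = −18p + 7; against West: 0p + (-4)(1−p) = 4p − 4.
Setting these equal: −18p + 7 = 4p − 4 ⇒ −22p = -11 ⇒ p = 1/2, and the value is (-18)·(1/2) + 7 = -2.
For the smuggler: with q = P(East), equating Port's and Border's payoffs gives −11q = 11q − 4 ⇒ q = 2/11.

1/2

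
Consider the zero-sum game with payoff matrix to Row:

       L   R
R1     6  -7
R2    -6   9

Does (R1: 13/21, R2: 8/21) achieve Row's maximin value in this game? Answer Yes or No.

No

Against L this mix gives (13/21)·6 + (8/21)·(-6) = 10/7.
Against R this mix gives (13/21)·(-7) + (8/21)·9 = -19/21.
Column will play R, holding Row to -19/21. Shifting weight toward the row that does better against R would raise this floor (the equalizing mix achieves 3/7 against both R and L), so the proposed strategy is not optimal.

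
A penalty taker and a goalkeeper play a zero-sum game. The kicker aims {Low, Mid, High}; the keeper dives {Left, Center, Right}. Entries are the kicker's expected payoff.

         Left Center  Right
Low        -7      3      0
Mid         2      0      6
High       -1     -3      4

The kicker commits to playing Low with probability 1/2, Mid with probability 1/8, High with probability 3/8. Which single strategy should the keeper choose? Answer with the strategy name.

If the keeper plays Left, the kicker's expected payoff is (1/2)·(-7) + (1/8)·2 + (3/8)·(-1) = -29/8.
If the keeper plays Center, the kicker's expected payoff is (1/2)·3 + (1/8)·0 + (3/8)·(-3) = 3/8.
If the keeper plays Right, the kicker's expected payoff is (1/2)·0 + (1/8)·6 + (3/8)·4 = 9/4.
The keeper minimizes the kicker's payoff; the smallest is -29/8, so the best response is Left.

Left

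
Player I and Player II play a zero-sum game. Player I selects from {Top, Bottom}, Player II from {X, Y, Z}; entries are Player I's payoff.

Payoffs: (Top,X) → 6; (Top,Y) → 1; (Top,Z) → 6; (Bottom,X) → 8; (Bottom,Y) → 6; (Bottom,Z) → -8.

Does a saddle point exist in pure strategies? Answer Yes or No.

No

Row minima: Top → 1, Bottom → -8; maximin = 1.
Column maxima: X → 8, Y → 6, Z → 6; minimax = 6.
1 ≠ 6, so no pure-strategy equilibrium exists.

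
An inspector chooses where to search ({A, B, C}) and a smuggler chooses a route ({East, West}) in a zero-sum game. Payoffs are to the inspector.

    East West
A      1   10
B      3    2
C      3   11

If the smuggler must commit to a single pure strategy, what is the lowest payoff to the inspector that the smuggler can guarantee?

Column maxima: East → 3, West → 11.
The smallest of these is 3.

3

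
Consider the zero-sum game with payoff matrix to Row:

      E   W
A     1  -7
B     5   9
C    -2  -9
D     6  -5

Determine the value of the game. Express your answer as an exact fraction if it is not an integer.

79/15

Row minima: A → -7, B → 5, C → -9, D → -5; maximin = 5.
Column maxima: E → 6, W → 9; minimax = 6.
5 ≠ 6, so there is no saddle point; optimal play is mixed.
A is strictly dominated by B, so Row never plays it.
C is strictly dominated by B, so Row never plays it.
On the remaining 2×2 (B, D vs E, W):
Let Row play B with probability p. Expected payoff against E: 5p + 6(1−p) = −p + 6; against W: 9p + (-5)(1−p) = 14p − 5.
Setting these equal: −p + 6 = 14p − 5 ⇒ −15p = -11 ⇒ p = 11/15, and the value is (-1)·(11/15) + 6 = 79/15.
For Column: with q = P(E), equating B's and D's payoffs gives −4q + 9 = 11q − 5 ⇒ q = 14/15.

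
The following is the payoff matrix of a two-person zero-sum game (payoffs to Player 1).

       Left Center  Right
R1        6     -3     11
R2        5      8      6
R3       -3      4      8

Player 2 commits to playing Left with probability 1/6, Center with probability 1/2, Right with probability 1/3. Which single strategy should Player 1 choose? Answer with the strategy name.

Expected payoff of R1: (1/6)·6 + (1/2)·(-3) + (1/3)·11 = 19/6.
Expected payoff of R2: (1/6)·5 + (1/2)·8 + (1/3)·6 = 41/6.
Expected payoff of R3: (1/6)·(-3) + (1/2)·4 + (1/3)·8 = 25/6.
The largest is 41/6, so Player 1's best response is R2.

R2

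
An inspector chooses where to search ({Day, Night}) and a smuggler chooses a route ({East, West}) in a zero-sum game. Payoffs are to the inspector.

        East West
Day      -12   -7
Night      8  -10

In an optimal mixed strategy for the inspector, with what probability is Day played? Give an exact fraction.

18/23

Row minima: Day → -12, Night → -10; maximin = -10.
Column maxima: East → 8, West → -7; minimax = -7.
-10 ≠ -7, so there is no saddle point; optimal play is mixed.
Let the inspector play Day with probability p. Expected payoff against East: (-12)p + 8(1−p) = −20p + 8; against West: (-7)p + (-10)(1−p) = 3p − 10.
Setting these equal: −20p + 8 = 3p − 10 ⇒ −23p = -18 ⇒ p = 18/23, and the value is (-20)·(18/23) + 8 = -176/23.
For the smuggler: with q = P(East), equating Day's and Night's payoffs gives −5q − 7 = 18q − 10 ⇒ q = 3/23.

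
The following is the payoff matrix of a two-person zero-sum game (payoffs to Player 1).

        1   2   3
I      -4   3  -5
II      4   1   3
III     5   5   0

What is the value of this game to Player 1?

Row minima: I → -5, II → 1, III → 0; maximin = 1.
Column maxima: 1 → 5, 2 → 5, 3 → 3; minimax = 3.
1 ≠ 3, so there is no saddle point; optimal play is mixed.
I is strictly dominated by III, so Player 1 never plays it.
1 is strictly dominated by 3 (it gives Player 1 strictly more in every row), so Player 2 never plays it.
On the remaining 2×2 (II, III vs 2, 3):
Let Player 1 play II with probability p. Expected payoff against 2: 1p + 5(1−p) = −4p + 5; against 3: 3p + 0(1−p) = 3p.
Setting these equal: −4p + 5 = 3p ⇒ −7p = -5 ⇒ p = 5/7, and the value is (-4)·(5/7) + 5 = 15/7.
For Player 2: with q = P(2), equating II's and III's payoffs gives −2q + 3 = 5q ⇒ q = 3/7.

15/7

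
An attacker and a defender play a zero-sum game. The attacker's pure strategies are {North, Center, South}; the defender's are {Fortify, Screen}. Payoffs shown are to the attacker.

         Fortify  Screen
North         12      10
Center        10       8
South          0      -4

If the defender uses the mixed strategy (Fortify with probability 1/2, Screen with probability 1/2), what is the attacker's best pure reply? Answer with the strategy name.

Expected payoff of North: (1/2)·12 + (1/2)·10 = 11.
Expected payoff of Center: (1/2)·10 + (1/2)·8 = 9.
Expected payoff of South: (1/2)·0 + (1/2)·(-4) = -2.
The largest is 11, so the attacker's best response is North.

North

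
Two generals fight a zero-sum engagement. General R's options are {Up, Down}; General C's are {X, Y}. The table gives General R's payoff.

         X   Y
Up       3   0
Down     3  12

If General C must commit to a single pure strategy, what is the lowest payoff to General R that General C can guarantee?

Column maxima: X → 3, Y → 12.
The smallest of these is 3.

3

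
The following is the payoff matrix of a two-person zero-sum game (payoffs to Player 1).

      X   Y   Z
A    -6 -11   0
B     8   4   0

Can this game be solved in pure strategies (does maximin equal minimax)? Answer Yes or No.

Row minima: A → -11, B → 0; maximin = 0.
Column maxima: X → 8, Y → 4, Z → 0; minimax = 0.
maximin = minimax = 0, so a saddle point exists.

Yes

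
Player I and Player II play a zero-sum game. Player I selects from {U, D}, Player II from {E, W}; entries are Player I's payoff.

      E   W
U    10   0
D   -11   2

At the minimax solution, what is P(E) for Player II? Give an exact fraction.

2/23

Row minima: U → 0, D → -11; maximin = 0.
Column maxima: E → 10, W → 2; minimax = 2.
0 ≠ 2, so there is no saddle point; optimal play is mixed.
Let Player I play U with probability p. Expected payoff against E: 10p + (-11)(1−p) = 21p − 11; against W: 0p + 2(1−p) = −2p + 2.
Setting these equal: 21p − 11 = −2p + 2 ⇒ 23p = 13 ⇒ p = 13/23, and the value is (21)·(13/23) − 11 = 20/23.
For Player II: with q = P(E), equating U's and D's payoffs gives 10q = −13q + 2 ⇒ q = 2/23.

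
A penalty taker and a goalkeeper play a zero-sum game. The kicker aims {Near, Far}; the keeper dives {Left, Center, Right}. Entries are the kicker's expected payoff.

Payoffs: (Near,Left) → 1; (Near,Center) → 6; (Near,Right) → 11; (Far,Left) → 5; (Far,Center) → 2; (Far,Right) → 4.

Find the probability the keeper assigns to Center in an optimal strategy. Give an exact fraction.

Row minima: Near → 1, Far → 2; maximin = 2.
Column maxima: Left → 5, Center → 6, Right → 11; minimax = 5.
2 ≠ 5, so there is no saddle point; optimal play is mixed.
Right is strictly dominated by Center (it gives the kicker strictly more in every row), so the keeper never plays it.
On the remaining 2×2 (Near, Far vs Left, Center):
Let the kicker play Near with probability p. Expected payoff against Left: 1p + 5(1−p) = −4p + 5; against Center: 6p + 2(1−p) = 4p + 2.
Setting these equal: −4p + 5 = 4p + 2 ⇒ −8p = -3 ⇒ p = 3/8, and the value is (-4)·(3/8) + 5 = 7/2.
For the keeper: with q = P(Left), equating Near's and Far's payoffs gives −5q + 6 = 3q + 2 ⇒ q = 1/2.

1/2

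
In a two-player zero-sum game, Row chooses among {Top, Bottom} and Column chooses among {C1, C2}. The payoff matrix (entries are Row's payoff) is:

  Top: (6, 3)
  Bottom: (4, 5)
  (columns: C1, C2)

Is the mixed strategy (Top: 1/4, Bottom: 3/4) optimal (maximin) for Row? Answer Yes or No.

Yes

Against C1 this mix gives (1/4)·6 + (3/4)·4 = 9/2.
Against C2 this mix gives (1/4)·3 + (3/4)·5 = 9/2.
All of Column's active replies (C1, C2) yield 9/2, and no column does worse for Row. The mix makes Column indifferent and guarantees 9/2, so it is optimal.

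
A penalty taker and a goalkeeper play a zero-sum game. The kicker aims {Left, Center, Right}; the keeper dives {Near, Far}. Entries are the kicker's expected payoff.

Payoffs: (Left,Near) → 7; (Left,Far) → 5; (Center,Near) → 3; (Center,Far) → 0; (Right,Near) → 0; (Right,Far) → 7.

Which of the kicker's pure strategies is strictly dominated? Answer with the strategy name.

Left gives a strictly higher payoff than Center against every column: 7 > 3, 5 > 0.
So Center is strictly dominated and the kicker never plays it.

Center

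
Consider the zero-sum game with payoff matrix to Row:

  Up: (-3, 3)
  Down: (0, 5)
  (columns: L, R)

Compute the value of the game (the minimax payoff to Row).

Row minima: Up → -3, Down → 0; maximin = 0.
Column maxima: L → 0, R → 5; minimax = 0.
Since maximin = minimax = 0, there is a saddle point and the value is 0.

0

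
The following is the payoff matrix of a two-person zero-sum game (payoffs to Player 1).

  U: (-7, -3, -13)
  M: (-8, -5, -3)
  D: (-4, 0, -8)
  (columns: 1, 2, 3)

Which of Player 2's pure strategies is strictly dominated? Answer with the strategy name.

2

1 holds Player 1's payoff strictly below 2 in every row: -7 < -3, -8 < -5, -4 < 0.
So 2 is strictly dominated for Player 2.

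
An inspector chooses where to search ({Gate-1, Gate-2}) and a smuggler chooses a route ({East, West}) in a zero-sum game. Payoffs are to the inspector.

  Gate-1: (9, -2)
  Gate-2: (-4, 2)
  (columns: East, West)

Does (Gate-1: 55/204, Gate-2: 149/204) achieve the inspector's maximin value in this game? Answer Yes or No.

Against East this mix gives (55/204)·9 + (149/204)·(-4) = -101/204.
Against West this mix gives (55/204)·(-2) + (149/204)·2 = 47/51.
The smuggler will play East, holding the inspector to -101/204. Shifting weight toward the row that does better against East would raise this floor (the equalizing mix achieves 10/17 against both East and West), so the proposed strategy is not optimal.

No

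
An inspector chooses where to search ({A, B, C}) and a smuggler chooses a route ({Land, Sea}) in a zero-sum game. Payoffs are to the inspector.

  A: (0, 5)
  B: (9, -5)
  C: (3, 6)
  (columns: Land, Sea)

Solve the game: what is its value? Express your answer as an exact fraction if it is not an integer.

Row minima: A → 0, B → -5, C → 3; maximin = 3.
Column maxima: Land → 9, Sea → 6; minimax = 6.
3 ≠ 6, so there is no saddle point; optimal play is mixed.
A is strictly dominated by C, so the inspector never plays it.
On the remaining 2×2 (B, C vs Land, Sea):
Let the inspector play B with probability p. Expected payoff against Land: 9p + 3(1−p) = 6p + 3; against Sea: (-5)p + 6(1−p) = −11p + 6.
Setting these equal: 6p + 3 = −11p + 6 ⇒ 17p = 3 ⇒ p = 3/17, and the value is (6)·(3/17) + 3 = 69/17.
For the smuggler: with q = P(Land), equating B's and C's payoffs gives 14q − 5 = −3q + 6 ⇒ q = 11/17.

69/17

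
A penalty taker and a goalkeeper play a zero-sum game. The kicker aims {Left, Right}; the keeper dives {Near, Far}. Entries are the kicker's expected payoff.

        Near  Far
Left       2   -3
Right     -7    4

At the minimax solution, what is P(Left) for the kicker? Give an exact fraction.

11/16

Row minima: Left → -3, Right → -7; maximin = -3.
Column maxima: Near → 2, Far → 4; minimax = 2.
-3 ≠ 2, so there is no saddle point; optimal play is mixed.
Let the kicker play Left with probability p. Expected payoff against Near: 2p + (-7)(1−p) = 9p − 7; against Far: (-3)p + 4(1−p) = −7p + 4.
Setting these equal: 9p − 7 = −7p + 4 ⇒ 16p = 11 ⇒ p = 11/16, and the value is (9)·(11/16) − 7 = -13/16.
For the keeper: with q = P(Near), equating Left's and Right's payoffs gives 5q − 3 = −11q + 4 ⇒ q = 7/16.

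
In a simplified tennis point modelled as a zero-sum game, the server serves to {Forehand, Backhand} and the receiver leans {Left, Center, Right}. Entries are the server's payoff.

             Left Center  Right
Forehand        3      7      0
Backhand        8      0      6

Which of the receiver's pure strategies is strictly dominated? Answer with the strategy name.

Right holds the server's payoff strictly below Left in every row: 0 < 3, 6 < 8.
So Left is strictly dominated for the receiver.

Left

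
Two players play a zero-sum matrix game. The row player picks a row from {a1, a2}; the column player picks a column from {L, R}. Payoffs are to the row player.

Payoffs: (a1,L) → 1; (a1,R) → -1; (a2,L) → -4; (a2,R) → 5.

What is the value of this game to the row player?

1/11

Row minima: a1 → -1, a2 → -4; maximin = -1.
Column maxima: L → 1, R → 5; minimax = 1.
-1 ≠ 1, so there is no saddle point; optimal play is mixed.
Let the row player play a1 with probability p. Expected payoff against L: 1p + (-4)(1−p) = 5p − 4; against R: (-1)p + 5(1−p) = −6p + 5.
Setting these equal: 5p − 4 = −6p + 5 ⇒ 11p = 9 ⇒ p = 9/11, and the value is (5)·(9/11) − 4 = 1/11.
For the column player: with q = P(L), equating a1's and a2's payoffs gives 2q − 1 = −9q + 5 ⇒ q = 6/11.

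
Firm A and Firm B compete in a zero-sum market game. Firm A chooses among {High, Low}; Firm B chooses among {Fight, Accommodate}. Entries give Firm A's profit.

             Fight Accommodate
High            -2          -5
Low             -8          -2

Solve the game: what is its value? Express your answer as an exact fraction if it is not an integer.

-4

Row minima: High → -5, Low → -8; maximin = -5.
Column maxima: Fight → -2, Accommodate → -2; minimax = -2.
-5 ≠ -2, so there is no saddle point; optimal play is mixed.
Let Firm A play High with probability p. Expected payoff against Fight: (-2)p + (-8)(1−p) = 6p − 8; against Accommodate: (-5)p + (-2)(1−p) = −3p − 2.
Setting these equal: 6p − 8 = −3p − 2 ⇒ 9p = 6 ⇒ p = 2/3, and the value is (6)·(2/3) − 8 = -4.
For Firm B: with q = P(Fight), equating High's and Low's payoffs gives 3q − 5 = −6q − 2 ⇒ q = 1/3.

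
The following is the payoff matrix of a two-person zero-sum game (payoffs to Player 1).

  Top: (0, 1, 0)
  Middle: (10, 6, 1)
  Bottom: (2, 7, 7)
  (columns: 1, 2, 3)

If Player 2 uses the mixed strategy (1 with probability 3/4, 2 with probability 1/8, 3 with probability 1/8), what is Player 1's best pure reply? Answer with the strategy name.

Expected payoff of Top: (3/4)·0 + (1/8)·1 + (1/8)·0 = 1/8.
Expected payoff of Middle: (3/4)·10 + (1/8)·6 + (1/8)·1 = 67/8.
Expected payoff of Bottom: (3/4)·2 + (1/8)·7 + (1/8)·7 = 13/4.
The largest is 67/8, so Player 1's best response is Middle.

Middle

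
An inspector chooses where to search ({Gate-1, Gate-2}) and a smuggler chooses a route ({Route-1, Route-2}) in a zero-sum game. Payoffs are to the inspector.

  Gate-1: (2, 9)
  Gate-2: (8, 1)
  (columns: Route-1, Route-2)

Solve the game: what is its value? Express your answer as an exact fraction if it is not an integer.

Row minima: Gate-1 → 2, Gate-2 → 1; maximin = 2.
Column maxima: Route-1 → 8, Route-2 → 9; minimax = 8.
2 ≠ 8, so there is no saddle point; optimal play is mixed.
Let the inspector play Gate-1 with probability p. Expected payoff against Route-1: 2p + 8(1−p) = −6p + 8; against Route-2: 9p + 1(1−p) = 8p + 1.
Setting these equal: −6p + 8 = 8p + 1 ⇒ −14p = -7 ⇒ p = 1/2, and the value is (-6)·(1/2) + 8 = 5.
For the smuggler: with q = P(Route-1), equating Gate-1's and Gate-2's payoffs gives −7q + 9 = 7q + 1 ⇒ q = 4/7.

5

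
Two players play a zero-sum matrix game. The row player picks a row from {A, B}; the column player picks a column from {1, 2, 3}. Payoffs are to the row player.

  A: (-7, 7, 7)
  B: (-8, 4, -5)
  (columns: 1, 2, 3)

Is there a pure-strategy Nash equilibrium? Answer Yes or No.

Row minima: A → -7, B → -8; maximin = -7.
Column maxima: 1 → -7, 2 → 7, 3 → 7; minimax = -7.
maximin = minimax = -7, so a saddle point exists.

Yes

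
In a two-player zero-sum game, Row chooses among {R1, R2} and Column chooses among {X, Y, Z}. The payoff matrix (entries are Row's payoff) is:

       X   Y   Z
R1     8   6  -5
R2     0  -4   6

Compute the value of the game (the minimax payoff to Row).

Row minima: R1 → -5, R2 → -4; maximin = -4.
Column maxima: X → 8, Y → 6, Z → 6; minimax = 6.
-4 ≠ 6, so there is no saddle point; optimal play is mixed.
X is strictly dominated by Y (it gives Row strictly more in every row), so Column never plays it.
On the remaining 2×2 (R1, R2 vs Y, Z):
Let Row play R1 with probability p. Expected payoff against Y: 6p + (-4)(1−p) = 10p − 4; against Z: (-5)p + 6(1−p) = −11p + 6.
Setting these equal: 10p − 4 = −11p + 6 ⇒ 21p = 10 ⇒ p = 10/21, and the value is (10)·(10/21) − 4 = 16/21.
For Column: with q = P(Y), equating R1's and R2's payoffs gives 11q − 5 = −10q + 6 ⇒ q = 11/21.

16/21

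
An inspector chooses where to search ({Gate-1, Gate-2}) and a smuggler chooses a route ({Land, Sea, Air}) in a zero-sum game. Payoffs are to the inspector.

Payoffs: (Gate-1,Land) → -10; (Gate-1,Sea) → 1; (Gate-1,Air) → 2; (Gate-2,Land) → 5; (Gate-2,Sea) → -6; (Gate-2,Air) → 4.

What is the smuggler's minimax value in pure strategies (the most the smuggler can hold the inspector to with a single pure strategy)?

Column maxima: Land → 5, Sea → 1, Air → 4.
The smallest of these is 1.

1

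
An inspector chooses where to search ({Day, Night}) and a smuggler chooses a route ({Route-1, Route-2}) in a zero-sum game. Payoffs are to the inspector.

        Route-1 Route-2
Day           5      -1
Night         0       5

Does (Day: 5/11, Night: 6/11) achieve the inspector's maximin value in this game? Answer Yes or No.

Against Route-1 this mix gives (5/11)·5 + (6/11)·0 = 25/11.
Against Route-2 this mix gives (5/11)·(-1) + (6/11)·5 = 25/11.
All of the smuggler's active replies (Route-1, Route-2) yield 25/11, and no column does worse for the inspector. The mix makes the smuggler indifferent and guarantees 25/11, so it is optimal.

Yes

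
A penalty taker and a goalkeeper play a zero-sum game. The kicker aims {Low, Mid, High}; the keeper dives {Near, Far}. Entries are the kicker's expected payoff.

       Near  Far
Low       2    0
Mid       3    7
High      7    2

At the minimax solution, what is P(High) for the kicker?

Row minima: Low → 0, Mid → 3, High → 2; maximin = 3.
Column maxima: Near → 7, Far → 7; minimax = 7.
3 ≠ 7, so there is no saddle point; optimal play is mixed.
Low is strictly dominated by Mid, so the kicker never plays it.
On the remaining 2×2 (Mid, High vs Near, Far):
Let the kicker play Mid with probability p. Expected payoff against Near: 3p + 7(1−p) = −4p + 7; against Far: 7p + 2(1−p) = 5p + 2.
Setting these equal: −4p + 7 = 5p + 2 ⇒ −9p = -5 ⇒ p = 5/9, and the value is (-4)·(5/9) + 7 = 43/9.
For the keeper: with q = P(Near), equating Mid's and High's payoffs gives −4q + 7 = 5q + 2 ⇒ q = 5/9.

4/9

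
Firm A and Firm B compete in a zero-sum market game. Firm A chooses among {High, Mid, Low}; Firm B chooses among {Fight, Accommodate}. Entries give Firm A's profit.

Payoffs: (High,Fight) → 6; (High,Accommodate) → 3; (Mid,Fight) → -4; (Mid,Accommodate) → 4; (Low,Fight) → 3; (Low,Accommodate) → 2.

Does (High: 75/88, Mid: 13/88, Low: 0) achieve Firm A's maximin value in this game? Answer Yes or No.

No

Against Fight this mix gives (75/88)·6 + (13/88)·(-4) = 199/44.
Against Accommodate this mix gives (75/88)·3 + (13/88)·4 = 277/88.
Firm B will play Accommodate, holding Firm A to 277/88. Shifting weight toward the row that does better against Accommodate would raise this floor (the equalizing mix achieves 36/11 against both Accommodate and Fight), so the proposed strategy is not optimal.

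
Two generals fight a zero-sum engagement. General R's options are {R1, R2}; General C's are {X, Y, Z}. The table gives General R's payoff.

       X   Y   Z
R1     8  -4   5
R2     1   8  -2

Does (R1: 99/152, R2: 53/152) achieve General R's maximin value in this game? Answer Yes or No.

Against X this mix gives (99/152)·8 + (53/152)·1 = 845/152.
Against Y this mix gives (99/152)·(-4) + (53/152)·8 = 7/38.
Against Z this mix gives (99/152)·5 + (53/152)·(-2) = 389/152.
General C will play Y, holding General R to 7/38. Shifting weight toward the row that does better against Y would raise this floor (the equalizing mix achieves 32/19 against both Y and Z), so the proposed strategy is not optimal.

No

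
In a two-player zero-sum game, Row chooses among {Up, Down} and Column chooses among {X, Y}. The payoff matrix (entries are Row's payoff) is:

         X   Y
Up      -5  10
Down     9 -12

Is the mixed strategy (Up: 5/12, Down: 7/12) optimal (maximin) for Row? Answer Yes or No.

No

Against X this mix gives (5/12)·(-5) + (7/12)·9 = 19/6.
Against Y this mix gives (5/12)·10 + (7/12)·(-12) = -17/6.
Column will play Y, holding Row to -17/6. Shifting weight toward the row that does better against Y would raise this floor (the equalizing mix achieves 5/6 against both Y and X), so the proposed strategy is not optimal.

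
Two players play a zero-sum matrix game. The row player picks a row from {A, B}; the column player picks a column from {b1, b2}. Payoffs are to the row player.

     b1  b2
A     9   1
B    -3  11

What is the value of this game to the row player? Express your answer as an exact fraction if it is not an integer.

Row minima: A → 1, B → -3; maximin = 1.
Column maxima: b1 → 9, b2 → 11; minimax = 9.
1 ≠ 9, so there is no saddle point; optimal play is mixed.
Let the row player play A with probability p. Expected payoff against b1: 9p + (-3)(1−p) = 12p − 3; against b2: 1p + 11(1−p) = −10p + 11.
Setting these equal: 12p − 3 = −10p + 11 ⇒ 22p = 14 ⇒ p = 7/11, and the value is (12)·(7/11) − 3 = 51/11.
For the column player: with q = P(b1), equating A's and B's payoffs gives 8q + 1 = −14q + 11 ⇒ q = 5/11.

51/11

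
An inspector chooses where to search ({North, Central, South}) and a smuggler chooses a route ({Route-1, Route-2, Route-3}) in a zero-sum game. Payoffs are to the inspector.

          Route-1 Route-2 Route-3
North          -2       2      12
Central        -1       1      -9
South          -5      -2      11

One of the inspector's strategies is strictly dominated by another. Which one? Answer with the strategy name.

North gives a strictly higher payoff than South against every column: -2 > -5, 2 > -2, 12 > 11.
So South is strictly dominated and the inspector never plays it.

South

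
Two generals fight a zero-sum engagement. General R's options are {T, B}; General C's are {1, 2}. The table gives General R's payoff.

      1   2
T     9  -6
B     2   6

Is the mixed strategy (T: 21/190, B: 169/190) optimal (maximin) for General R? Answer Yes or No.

Against 1 this mix gives (21/190)·9 + (169/190)·2 = 527/190.
Against 2 this mix gives (21/190)·(-6) + (169/190)·6 = 444/95.
General C will play 1, holding General R to 527/190. Shifting weight toward the row that does better against 1 would raise this floor (the equalizing mix achieves 66/19 against both 1 and 2), so the proposed strategy is not optimal.

No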